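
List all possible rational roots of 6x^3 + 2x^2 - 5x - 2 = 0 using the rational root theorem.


Rational root theorem: possible roots are ±p/q where:
  p divides the constant term (-2): p ∈ {1, 2}
  q divides the leading coefficient (6): q ∈ {1, 2, 3, 6}

All possible rational roots: -2, -1, -2/3, -1/2, -1/3, -1/6, 1/6, 1/3, 1/2, 2/3, 1, 2

-2, -1, -2/3, -1/2, -1/3, -1/6, 1/6, 1/3, 1/2, 2/3, 1, 2


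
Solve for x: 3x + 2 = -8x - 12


Starting with: 3x + 2 = -8x - 12
Move all x terms to left: (3 + 8)x = -12 - 2
Simplify: 11x = -14
Divide both sides by 11: x = -14/11

x = -14/11


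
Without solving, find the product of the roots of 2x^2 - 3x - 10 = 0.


By Vieta's formulas for ax^2 + bx + c = 0:
  Sum of roots = -b/a
  Product of roots = c/a

Here a = 2, b = -3, c = -10
Sum = -(-3)/2 = 3/2
Product = -10/2 = -5

Product = -5


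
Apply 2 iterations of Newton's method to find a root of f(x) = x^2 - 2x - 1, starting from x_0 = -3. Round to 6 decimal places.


Newton's method: x_(n+1) = x_n - f(x_n)/f'(x_n)
f(x) = x^2 - 2x - 1
f'(x) = 2x - 2

Iteration 1:
  f(-3.000000) = 14.000000
  f'(-3.000000) = -8.000000
  x_1 = -3.000000 - (14.000000)/(-8.000000) = -1.250000

Iteration 2:
  f(-1.250000) = 3.062500
  f'(-1.250000) = -4.500000
  x_2 = -1.250000 - (3.062500)/(-4.500000) = -0.569444

x_2 = -0.569444


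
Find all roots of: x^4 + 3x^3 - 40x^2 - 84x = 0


The constant term is 0, so x = 0 is a root. Factor out x:
  x^3 + 3x^2 - 40x - 84 = 0
Let p(x) = x^3 + 3x^2 - 40x - 84. By the rational root theorem (leading coefficient 1), any rational root is an integer divisor of 84: try ±1, ±2, ... in turn.
Test x = 1: value = -120 ≠ 0.
Test x = -1: value = -42 ≠ 0.
Test x = 2: value = -144 ≠ 0.
Test x = -2: value = 0 ✓, so (x + 2) is a factor.
Synthetic division by (x + 2): bring down 1; 1(-2) + 3 = 1; 1(-2) - 40 = -42; (-42)(-2) - 84 = 0 → quotient x^2 + x - 42, remainder 0.
Solve the quadratic x^2 + x - 42 = 0: discriminant = 1^2 - 4(1)(-42) = 1 + 168 = 169.
sqrt(169) = 13, so x = (-1 ± 13)/2: x = 6 or x = -7.
Collecting all roots found:

x = -7, x = -2, x = 0, x = 6


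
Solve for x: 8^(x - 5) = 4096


Express both sides with the same base.
4096 = 8^4
Since the bases match, equate exponents: x - 5 = 4
So x = 4 - (-5) = 9

x = 9


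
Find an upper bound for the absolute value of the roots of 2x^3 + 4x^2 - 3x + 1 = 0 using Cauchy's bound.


Cauchy's bound: all roots r satisfy |r| <= 1 + max(|a_i/a_n|) for i = 0,...,n-1
where a_n is the leading coefficient.

Coefficients: [2, 4, -3, 1]
Leading coefficient a_n = 2
Ratios |a_i/a_n|: 2, 3/2, 1/2
Maximum ratio: 2
Cauchy's bound: |r| <= 1 + 2 = 3

Upper bound = 3


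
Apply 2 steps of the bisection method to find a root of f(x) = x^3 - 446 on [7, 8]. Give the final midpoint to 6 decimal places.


f(x) = x^3 - 446
f(7) = -103 < 0
f(8) = 66 > 0

Step 1: midpoint = (7.000000 + 8.000000)/2 = 7.500000
  f(7.500000) = -24.125000
  f(mid) < 0, so root is in [7.500000, 8.000000]

Step 2: midpoint = (7.500000 + 8.000000)/2 = 7.750000
  f(7.750000) = 19.484375
  f(mid) > 0, so root is in [7.500000, 7.750000]

midpoint = 7.750000


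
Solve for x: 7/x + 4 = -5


Subtract 4 from both sides: 7/x = -9
Multiply both sides by x: 7 = -9 * x
Divide by -9: x = -7/9

x = -7/9


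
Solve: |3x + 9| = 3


An absolute value equation |expr| = 3 gives two cases:
Case 1: 3x + 9 = 3
  3x = -6, so x = -2
Case 2: 3x + 9 = -3
  3x = -12, so x = -4

x = -4, x = -2


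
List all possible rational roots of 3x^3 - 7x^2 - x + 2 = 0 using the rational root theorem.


Rational root theorem: possible roots are ±p/q where:
  p divides the constant term (2): p ∈ {1, 2}
  q divides the leading coefficient (3): q ∈ {1, 3}

All possible rational roots: -2, -1, -2/3, -1/3, 1/3, 2/3, 1, 2

-2, -1, -2/3, -1/3, 1/3, 2/3, 1, 2


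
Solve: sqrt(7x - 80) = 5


Square both sides: 7x - 80 = 5^2 = 25
7x = 25 + 80 = 105
x = 15
Check: sqrt(7*15 - 80) = sqrt(25) = 5 ✓

x = 15


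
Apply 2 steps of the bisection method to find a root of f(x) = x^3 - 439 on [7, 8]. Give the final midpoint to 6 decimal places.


f(x) = x^3 - 439
f(7) = -96 < 0
f(8) = 73 > 0

Step 1: midpoint = (7.000000 + 8.000000)/2 = 7.500000
  f(7.500000) = -17.125000
  f(mid) < 0, so root is in [7.500000, 8.000000]

Step 2: midpoint = (7.500000 + 8.000000)/2 = 7.750000
  f(7.750000) = 26.484375
  f(mid) > 0, so root is in [7.500000, 7.750000]

midpoint = 7.750000


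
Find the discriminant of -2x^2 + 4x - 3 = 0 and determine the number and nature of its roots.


For ax^2 + bx + c = 0, discriminant D = b^2 - 4ac
Here a = -2, b = 4, c = -3
D = (4)^2 - 4(-2)(-3) = 16 - 24 = -8

D = -8 < 0
The equation has no real roots (2 complex conjugate roots).

Discriminant = -8, no real roots (2 complex conjugate roots)


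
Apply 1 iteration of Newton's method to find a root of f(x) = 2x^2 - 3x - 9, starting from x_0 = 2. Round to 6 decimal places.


Newton's method: x_(n+1) = x_n - f(x_n)/f'(x_n)
f(x) = 2x^2 - 3x - 9
f'(x) = 4x - 3

Iteration 1:
  f(2.000000) = -7.000000
  f'(2.000000) = 5.000000
  x_1 = 2.000000 - (-7.000000)/(5.000000) = 3.400000

x_1 = 3.400000


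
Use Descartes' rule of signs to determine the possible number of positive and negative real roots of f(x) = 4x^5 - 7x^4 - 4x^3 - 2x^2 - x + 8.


Descartes' rule of signs:

For positive roots, count sign changes in f(x) = 4x^5 - 7x^4 - 4x^3 - 2x^2 - x + 8:
Signs of coefficients: +, -, -, -, -, +
Number of sign changes: 2
Possible positive real roots: 2, 0

For negative roots, examine f(-x) = -4x^5 - 7x^4 + 4x^3 - 2x^2 + x + 8:
Signs of coefficients: -, -, +, -, +, +
Number of sign changes: 3
Possible negative real roots: 3, 1

Positive roots: 2 or 0; Negative roots: 3 or 1


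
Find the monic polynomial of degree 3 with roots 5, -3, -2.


A monic polynomial with roots 5, -3, -2 is:
p(x) = (x - 5)(x + 3)(x + 2)
After multiplying by (x - 5): x - 5
After multiplying by (x + 3): x^2 - 2x - 15
After multiplying by (x + 2): x^3 - 19x - 30

x^3 - 19x - 30


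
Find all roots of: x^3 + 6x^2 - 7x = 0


The constant term is 0, so x = 0 is a root. Factor out x:
  x^2 + 6x - 7 = 0
Solve the quadratic x^2 + 6x - 7 = 0: discriminant = 6^2 - 4(1)(-7) = 36 + 28 = 64.
sqrt(64) = 8, so x = (-6 ± 8)/2: x = 1 or x = -7.
Collecting all roots found:

x = -7, x = 0, x = 1


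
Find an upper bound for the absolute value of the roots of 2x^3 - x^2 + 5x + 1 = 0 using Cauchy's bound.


Cauchy's bound: all roots r satisfy |r| <= 1 + max(|a_i/a_n|) for i = 0,...,n-1
where a_n is the leading coefficient.

Coefficients: [2, -1, 5, 1]
Leading coefficient a_n = 2
Ratios |a_i/a_n|: 1/2, 5/2, 1/2
Maximum ratio: 5/2
Cauchy's bound: |r| <= 1 + 5/2 = 7/2

Upper bound = 7/2


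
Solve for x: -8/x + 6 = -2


Subtract 6 from both sides: -8/x = -8
Multiply both sides by x: -8 = -8 * x
Divide by -8: x = 1

x = 1


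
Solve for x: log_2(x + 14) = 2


Convert to exponential form: x + 14 = 2^2 = 4
x = 4 - 14 = -10
Check: log_2(-10 + 14) = log_2(4) = log_2(4) = 2 ✓

x = -10


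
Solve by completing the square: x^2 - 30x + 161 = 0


Start: x^2 - 30x + 161 = 0
Move constant: x^2 - 30x = -161
Half of -30 is -15, squared is 225
Add 225 to both sides: x^2 - 30x + 225 = 64
(x - 15)^2 = 64
x - 15 = ±8
x = 15 + 8 = 23 or x = 15 - 8 = 7

x = 7, x = 23


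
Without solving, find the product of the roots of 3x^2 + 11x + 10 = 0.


By Vieta's formulas for ax^2 + bx + c = 0:
  Sum of roots = -b/a
  Product of roots = c/a

Here a = 3, b = 11, c = 10
Sum = -(11)/3 = -11/3
Product = 10/3 = 10/3

Product = 10/3


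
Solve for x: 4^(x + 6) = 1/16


Express both sides with the same base.
1/16 = 4^(-2)
Since the bases match, equate exponents: x + 6 = -2
So x = -2 - (6) = -8

x = -8


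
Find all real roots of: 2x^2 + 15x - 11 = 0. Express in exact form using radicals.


Using the quadratic formula: x = (-b ± sqrt(b^2 - 4ac)) / (2a)
Here a = 2, b = 15, c = -11
Discriminant = b^2 - 4ac = 15^2 - 4(2)(-11) = 225 + 88 = 313
Since discriminant = 313 > 0, there are two real roots.
x = (-15 ± sqrt(313)) / 4
Numerically: x ≈ 0.6730 or x ≈ -8.1730

x = (-15 + sqrt(313)) / 4 or x = (-15 - sqrt(313)) / 4


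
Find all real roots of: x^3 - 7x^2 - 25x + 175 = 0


Let p(x) = x^3 - 7x^2 - 25x + 175. By the rational root theorem (leading coefficient 1), any rational root is an integer divisor of 175: try ±1, ±2, ... in turn.
Test x = 1: value = 144 ≠ 0.
Test x = -1: value = 192 ≠ 0.
Test x = 5: value = 0 ✓, so (x - 5) is a factor.
Synthetic division by (x - 5): bring down 1; 1(5) - 7 = -2; (-2)(5) - 25 = -35; (-35)(5) + 175 = 0 → quotient x^2 - 2x - 35, remainder 0.
Solve the quadratic x^2 - 2x - 35 = 0: discriminant = (-2)^2 - 4(1)(-35) = 4 + 140 = 144.
sqrt(144) = 12, so x = (2 ± 12)/2: x = 7 or x = -5.

x = -5, x = 5, x = 7


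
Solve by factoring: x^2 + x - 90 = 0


We need two numbers that multiply to -90 and add to 1.
Those numbers are -9 and 10 (since (-9) * 10 = -90 and (-9) + 10 = 1).
So x^2 + x - 90 = (x - 9)(x + 10) = 0
Setting each factor to zero: x = 9 or x = -10

x = -10, x = 9


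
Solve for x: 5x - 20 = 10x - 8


Starting with: 5x - 20 = 10x - 8
Move all x terms to left: (5 - 10)x = -8 + 20
Simplify: -5x = 12
Divide both sides by -5: x = -12/5

x = -12/5


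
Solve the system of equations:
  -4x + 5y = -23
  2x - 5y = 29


Using Cramer's rule:
Determinant D = (-4)(-5) - (2)(5) = 20 - 10 = 10
Dx = (-23)(-5) - (29)(5) = 115 - 145 = -30
Dy = (-4)(29) - (2)(-23) = -116 + 46 = -70
x = Dx/D = -30/10 = -3
y = Dy/D = -70/10 = -7

x = -3, y = -7


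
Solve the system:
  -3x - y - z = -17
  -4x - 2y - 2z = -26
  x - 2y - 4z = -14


Using Cramer's rule. Expand each determinant along the first row.
D  = (-3)*[(-2)*(-4) - (-2)*(-2)] - (-1)*[(-4)*(-4) - (-2)*1] + (-1)*[(-4)*(-2) - (-2)*1]
  = (-3)*(4) - (-1)*(18) + (-1)*(10) = -4
Dx = (-17)*[(-2)*(-4) - (-2)*(-2)] - (-1)*[(-26)*(-4) - (-2)*(-14)] + (-1)*[(-26)*(-2) - (-2)*(-14)]
  = (-17)*(4) - (-1)*(76) + (-1)*(24) = -16
Dy = (-3)*[(-26)*(-4) - (-2)*(-14)] - (-17)*[(-4)*(-4) - (-2)*1] + (-1)*[(-4)*(-14) - (-26)*1]
  = (-3)*(76) - (-17)*(18) + (-1)*(82) = -4
Dz = (-3)*[(-2)*(-14) - (-26)*(-2)] - (-1)*[(-4)*(-14) - (-26)*1] + (-17)*[(-4)*(-2) - (-2)*1]
  = (-3)*(-24) - (-1)*(82) + (-17)*(10) = -16
x = Dx/D = -16/-4 = 4, y = Dy/D = -4/-4 = 1, z = Dz/D = -16/-4 = 4
Check eq1: (-3)(4) + (-1)(1) + (-1)(4) = -17 = -17 ✓
Check eq2: (-4)(4) + (-2)(1) + (-2)(4) = -26 = -26 ✓
Check eq3: (1)(4) + (-2)(1) + (-4)(4) = -14 = -14 ✓

x = 4, y = 1, z = 4


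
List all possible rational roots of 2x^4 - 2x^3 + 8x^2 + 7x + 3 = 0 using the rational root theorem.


Rational root theorem: possible roots are ±p/q where:
  p divides the constant term (3): p ∈ {1, 3}
  q divides the leading coefficient (2): q ∈ {1, 2}

All possible rational roots: -3, -3/2, -1, -1/2, 1/2, 1, 3/2, 3

-3, -3/2, -1, -1/2, 1/2, 1, 3/2, 3


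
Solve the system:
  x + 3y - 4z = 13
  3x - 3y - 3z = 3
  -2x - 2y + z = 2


Using Cramer's rule. Expand each determinant along the first row.
D  = 1*[(-3)*1 - (-3)*(-2)] - 3*[3*1 - (-3)*(-2)] + (-4)*[3*(-2) - (-3)*(-2)]
  = 1*(-9) - 3*(-3) + (-4)*(-12) = 48
Dx = 13*[(-3)*1 - (-3)*(-2)] - 3*[3*1 - (-3)*2] + (-4)*[3*(-2) - (-3)*2]
  = 13*(-9) - 3*(9) + (-4)*(0) = -144
Dy = 1*[3*1 - (-3)*2] - 13*[3*1 - (-3)*(-2)] + (-4)*[3*2 - 3*(-2)]
  = 1*(9) - 13*(-3) + (-4)*(12) = 0
Dz = 1*[(-3)*2 - 3*(-2)] - 3*[3*2 - 3*(-2)] + 13*[3*(-2) - (-3)*(-2)]
  = 1*(0) - 3*(12) + 13*(-12) = -192
x = Dx/D = -144/48 = -3, y = Dy/D = 0/48 = 0, z = Dz/D = -192/48 = -4
Check eq1: (1)(-3) + (3)(0) + (-4)(-4) = 13 = 13 ✓
Check eq2: (3)(-3) + (-3)(0) + (-3)(-4) = 3 = 3 ✓
Check eq3: (-2)(-3) + (-2)(0) + (1)(-4) = 2 = 2 ✓

x = -3, y = 0, z = -4


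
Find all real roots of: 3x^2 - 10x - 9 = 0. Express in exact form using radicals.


Using the quadratic formula: x = (-b ± sqrt(b^2 - 4ac)) / (2a)
Here a = 3, b = -10, c = -9
Discriminant = b^2 - 4ac = (-10)^2 - 4(3)(-9) = 100 + 108 = 208
Since discriminant = 208 > 0, there are two real roots.
x = (10 ± 4*sqrt(13)) / 6
Simplifying: x = (5 ± 2*sqrt(13)) / 3
Numerically: x ≈ 4.0704 or x ≈ -0.7370

x = (5 + 2*sqrt(13)) / 3 or x = (5 - 2*sqrt(13)) / 3


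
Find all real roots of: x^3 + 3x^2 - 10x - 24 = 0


Let p(x) = x^3 + 3x^2 - 10x - 24. By the rational root theorem (leading coefficient 1), any rational root is an integer divisor of 24: try ±1, ±2, ... in turn.
Test x = 1: value = -30 ≠ 0.
Test x = -1: value = -12 ≠ 0.
Test x = 2: value = -24 ≠ 0.
Test x = -2: value = 0 ✓, so (x + 2) is a factor.
Synthetic division by (x + 2): bring down 1; 1(-2) + 3 = 1; 1(-2) - 10 = -12; (-12)(-2) - 24 = 0 → quotient x^2 + x - 12, remainder 0.
Solve the quadratic x^2 + x - 12 = 0: discriminant = 1^2 - 4(1)(-12) = 1 + 48 = 49.
sqrt(49) = 7, so x = (-1 ± 7)/2: x = 3 or x = -4.

x = -4, x = -2, x = 3


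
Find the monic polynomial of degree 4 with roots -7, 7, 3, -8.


A monic polynomial with roots -7, 7, 3, -8 is:
p(x) = (x + 7)(x - 7)(x - 3)(x + 8)
After multiplying by (x + 7): x + 7
After multiplying by (x - 7): x^2 - 49
After multiplying by (x - 3): x^3 - 3x^2 - 49x + 147
After multiplying by (x + 8): x^4 + 5x^3 - 73x^2 - 245x + 1176

x^4 + 5x^3 - 73x^2 - 245x + 1176


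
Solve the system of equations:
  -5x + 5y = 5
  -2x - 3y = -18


Using Cramer's rule:
Determinant D = (-5)(-3) - (-2)(5) = 15 + 10 = 25
Dx = (5)(-3) - (-18)(5) = -15 + 90 = 75
Dy = (-5)(-18) - (-2)(5) = 90 + 10 = 100
x = Dx/D = 75/25 = 3
y = Dy/D = 100/25 = 4

x = 3, y = 4


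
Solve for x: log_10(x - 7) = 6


Convert to exponential form: x - 7 = 10^6 = 1000000
x = 1000000 + 7 = 1000007
Check: log_10(1000007 - 7) = log_10(1000000) = log_10(1000000) = 6 ✓

x = 1000007


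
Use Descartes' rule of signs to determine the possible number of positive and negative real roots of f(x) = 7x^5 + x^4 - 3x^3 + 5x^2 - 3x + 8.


Descartes' rule of signs:

For positive roots, count sign changes in f(x) = 7x^5 + x^4 - 3x^3 + 5x^2 - 3x + 8:
Signs of coefficients: +, +, -, +, -, +
Number of sign changes: 4
Possible positive real roots: 4, 2, 0

For negative roots, examine f(-x) = -7x^5 + x^4 + 3x^3 + 5x^2 + 3x + 8:
Signs of coefficients: -, +, +, +, +, +
Number of sign changes: 1
Possible negative real roots: 1

Positive roots: 4 or 2 or 0; Negative roots: 1


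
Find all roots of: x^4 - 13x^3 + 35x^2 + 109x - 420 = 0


Let p(x) = x^4 - 13x^3 + 35x^2 + 109x - 420. By the rational root theorem (leading coefficient 1), any rational root is an integer divisor of 420: try ±1, ±2, ... in turn.
Test x = 1: value = -288 ≠ 0.
Test x = -1: value = -480 ≠ 0.
Test x = 2: value = -150 ≠ 0.
Test x = -2: value = -378 ≠ 0.
Test x = 3: value = -48 ≠ 0.
Test x = -3: value = 0 ✓, so (x + 3) is a factor.
Synthetic division by (x + 3): bring down 1; 1(-3) - 13 = -16; (-16)(-3) + 35 = 83; 83(-3) + 109 = -140; (-140)(-3) - 420 = 0 → quotient x^3 - 16x^2 + 83x - 140, remainder 0.
Continue with the quotient x^3 - 16x^2 + 83x - 140 (candidates must divide 140).
Test x = 4: value = 0 ✓, so (x - 4) is a factor.
Synthetic division by (x - 4): bring down 1; 1(4) - 16 = -12; (-12)(4) + 83 = 35; 35(4) - 140 = 0 → quotient x^2 - 12x + 35, remainder 0.
Solve the quadratic x^2 - 12x + 35 = 0: discriminant = (-12)^2 - 4(1)(35) = 144 - 140 = 4.
sqrt(4) = 2, so x = (12 ± 2)/2: x = 7 or x = 5.
Collecting all roots found:

x = -3, x = 4, x = 5, x = 7


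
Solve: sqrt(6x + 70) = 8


Square both sides: 6x + 70 = 8^2 = 64
6x = 64 - 70 = -6
x = -1
Check: sqrt(6*(-1) + 70) = sqrt(64) = 8 ✓

x = -1


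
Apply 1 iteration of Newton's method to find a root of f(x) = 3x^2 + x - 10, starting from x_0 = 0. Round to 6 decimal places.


Newton's method: x_(n+1) = x_n - f(x_n)/f'(x_n)
f(x) = 3x^2 + x - 10
f'(x) = 6x + 1

Iteration 1:
  f(0.000000) = -10.000000
  f'(0.000000) = 1.000000
  x_1 = 0.000000 - (-10.000000)/(1.000000) = 10.000000

x_1 = 10.000000


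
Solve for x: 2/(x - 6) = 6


Multiply both sides by (x - 6): 2 = 6(x - 6)
Distribute: 2 = 6x - 36
6x = 2 + 36 = 38
x = 19/3

x = 19/3


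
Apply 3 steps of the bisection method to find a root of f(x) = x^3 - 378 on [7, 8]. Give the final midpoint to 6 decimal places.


f(x) = x^3 - 378
f(7) = -35 < 0
f(8) = 134 > 0

Step 1: midpoint = (7.000000 + 8.000000)/2 = 7.500000
  f(7.500000) = 43.875000
  f(mid) > 0, so root is in [7.000000, 7.500000]

Step 2: midpoint = (7.000000 + 7.500000)/2 = 7.250000
  f(7.250000) = 3.078125
  f(mid) > 0, so root is in [7.000000, 7.250000]

Step 3: midpoint = (7.000000 + 7.250000)/2 = 7.125000
  f(7.125000) = -16.294922
  f(mid) < 0, so root is in [7.125000, 7.250000]

midpoint = 7.125000


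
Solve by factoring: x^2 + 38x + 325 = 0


We need two numbers that multiply to 325 and add to 38.
Those numbers are 13 and 25 (since 13 * 25 = 325 and 13 + 25 = 38).
So x^2 + 38x + 325 = (x + 13)(x + 25) = 0
Setting each factor to zero: x = -13 or x = -25

x = -25, x = -13


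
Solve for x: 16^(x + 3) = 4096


Express both sides with the same base.
4096 = 16^3
Since the bases match, equate exponents: x + 3 = 3
So x = 3 - (3) = 0

x = 0


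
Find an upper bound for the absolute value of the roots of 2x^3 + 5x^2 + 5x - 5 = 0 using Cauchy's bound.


Cauchy's bound: all roots r satisfy |r| <= 1 + max(|a_i/a_n|) for i = 0,...,n-1
where a_n is the leading coefficient.

Coefficients: [2, 5, 5, -5]
Leading coefficient a_n = 2
Ratios |a_i/a_n|: 5/2, 5/2, 5/2
Maximum ratio: 5/2
Cauchy's bound: |r| <= 1 + 5/2 = 7/2

Upper bound = 7/2


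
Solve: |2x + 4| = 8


An absolute value equation |expr| = 8 gives two cases:
Case 1: 2x + 4 = 8
  2x = 4, so x = 2
Case 2: 2x + 4 = -8
  2x = -12, so x = -6

x = -6, x = 2


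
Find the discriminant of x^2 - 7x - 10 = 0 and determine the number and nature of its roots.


For ax^2 + bx + c = 0, discriminant D = b^2 - 4ac
Here a = 1, b = -7, c = -10
D = (-7)^2 - 4(1)(-10) = 49 + 40 = 89

D = 89 > 0 but not a perfect square
The equation has 2 distinct real irrational roots.

Discriminant = 89, 2 distinct real irrational roots


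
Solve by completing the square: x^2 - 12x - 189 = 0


Start: x^2 - 12x - 189 = 0
Move constant: x^2 - 12x = 189
Half of -12 is -6, squared is 36
Add 36 to both sides: x^2 - 12x + 36 = 225
(x - 6)^2 = 225
x - 6 = ±15
x = 6 + 15 = 21 or x = 6 - 15 = -9

x = -9, x = 21


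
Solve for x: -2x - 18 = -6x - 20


Starting with: -2x - 18 = -6x - 20
Move all x terms to left: (-2 + 6)x = -20 + 18
Simplify: 4x = -2
Divide both sides by 4: x = -1/2

x = -1/2


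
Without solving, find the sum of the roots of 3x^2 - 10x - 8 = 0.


By Vieta's formulas for ax^2 + bx + c = 0:
  Sum of roots = -b/a
  Product of roots = c/a

Here a = 3, b = -10, c = -8
Sum = -(-10)/3 = 10/3
Product = -8/3 = -8/3

Sum = 10/3


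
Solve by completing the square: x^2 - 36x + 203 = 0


Start: x^2 - 36x + 203 = 0
Move constant: x^2 - 36x = -203
Half of -36 is -18, squared is 324
Add 324 to both sides: x^2 - 36x + 324 = 121
(x - 18)^2 = 121
x - 18 = ±11
x = 18 + 11 = 29 or x = 18 - 11 = 7

x = 7, x = 29


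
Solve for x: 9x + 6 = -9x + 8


Starting with: 9x + 6 = -9x + 8
Move all x terms to left: (9 + 9)x = 8 - 6
Simplify: 18x = 2
Divide both sides by 18: x = 1/9

x = 1/9


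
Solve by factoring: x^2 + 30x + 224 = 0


We need two numbers that multiply to 224 and add to 30.
Those numbers are 16 and 14 (since 16 * 14 = 224 and 16 + 14 = 30).
So x^2 + 30x + 224 = (x + 16)(x + 14) = 0
Setting each factor to zero: x = -16 or x = -14

x = -16, x = -14


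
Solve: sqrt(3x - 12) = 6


Square both sides: 3x - 12 = 6^2 = 36
3x = 36 + 12 = 48
x = 16
Check: sqrt(3*16 - 12) = sqrt(36) = 6 ✓

x = 16


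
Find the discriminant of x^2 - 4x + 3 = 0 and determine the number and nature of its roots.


For ax^2 + bx + c = 0, discriminant D = b^2 - 4ac
Here a = 1, b = -4, c = 3
D = (-4)^2 - 4(1)(3) = 16 - 12 = 4

D = 4 > 0 and is a perfect square (sqrt = 2)
The equation has 2 distinct real rational roots.

Discriminant = 4, 2 distinct real rational roots


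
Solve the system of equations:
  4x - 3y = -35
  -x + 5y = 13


Using Cramer's rule:
Determinant D = (4)(5) - (-1)(-3) = 20 - 3 = 17
Dx = (-35)(5) - (13)(-3) = -175 + 39 = -136
Dy = (4)(13) - (-1)(-35) = 52 - 35 = 17
x = Dx/D = -136/17 = -8
y = Dy/D = 17/17 = 1

x = -8, y = 1


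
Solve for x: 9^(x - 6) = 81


Express both sides with the same base.
81 = 9^2
Since the bases match, equate exponents: x - 6 = 2
So x = 2 - (-6) = 8

x = 8


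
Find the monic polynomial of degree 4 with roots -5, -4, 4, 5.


A monic polynomial with roots -5, -4, 4, 5 is:
p(x) = (x + 5)(x + 4)(x - 4)(x - 5)
After multiplying by (x + 5): x + 5
After multiplying by (x + 4): x^2 + 9x + 20
After multiplying by (x - 4): x^3 + 5x^2 - 16x - 80
After multiplying by (x - 5): x^4 - 41x^2 + 400

x^4 - 41x^2 + 400


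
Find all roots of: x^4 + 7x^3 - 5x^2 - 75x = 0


The constant term is 0, so x = 0 is a root. Factor out x:
  x^3 + 7x^2 - 5x - 75 = 0
Let p(x) = x^3 + 7x^2 - 5x - 75. By the rational root theorem (leading coefficient 1), any rational root is an integer divisor of 75: try ±1, ±2, ... in turn.
Test x = 1: value = -72 ≠ 0.
Test x = -1: value = -64 ≠ 0.
Test x = 3: value = 0 ✓, so (x - 3) is a factor.
Synthetic division by (x - 3): bring down 1; 1(3) + 7 = 10; 10(3) - 5 = 25; 25(3) - 75 = 0 → quotient x^2 + 10x + 25, remainder 0.
Solve the quadratic x^2 + 10x + 25 = 0: discriminant = 10^2 - 4(1)(25) = 100 - 100 = 0.
Discriminant = 0, so a double root: x = -10/2 = -5.
Collecting all roots found:

x = -5 (multiplicity 2), x = 0, x = 3


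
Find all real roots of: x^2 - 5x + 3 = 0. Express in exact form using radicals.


Using the quadratic formula: x = (-b ± sqrt(b^2 - 4ac)) / (2a)
Here a = 1, b = -5, c = 3
Discriminant = b^2 - 4ac = (-5)^2 - 4(1)(3) = 25 - 12 = 13
Since discriminant = 13 > 0, there are two real roots.
x = (5 ± sqrt(13)) / 2
Numerically: x ≈ 4.3028 or x ≈ 0.6972

x = (5 + sqrt(13)) / 2 or x = (5 - sqrt(13)) / 2


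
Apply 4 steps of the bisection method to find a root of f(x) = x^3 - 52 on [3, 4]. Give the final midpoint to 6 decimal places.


f(x) = x^3 - 52
f(3) = -25 < 0
f(4) = 12 > 0

Step 1: midpoint = (3.000000 + 4.000000)/2 = 3.500000
  f(3.500000) = -9.125000
  f(mid) < 0, so root is in [3.500000, 4.000000]

Step 2: midpoint = (3.500000 + 4.000000)/2 = 3.750000
  f(3.750000) = 0.734375
  f(mid) > 0, so root is in [3.500000, 3.750000]

Step 3: midpoint = (3.500000 + 3.750000)/2 = 3.625000
  f(3.625000) = -4.365234
  f(mid) < 0, so root is in [3.625000, 3.750000]

Step 4: midpoint = (3.625000 + 3.750000)/2 = 3.687500
  f(3.687500) = -1.858643
  f(mid) < 0, so root is in [3.687500, 3.750000]

midpoint = 3.687500


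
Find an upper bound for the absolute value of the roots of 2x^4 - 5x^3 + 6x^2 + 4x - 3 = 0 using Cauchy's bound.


Cauchy's bound: all roots r satisfy |r| <= 1 + max(|a_i/a_n|) for i = 0,...,n-1
where a_n is the leading coefficient.

Coefficients: [2, -5, 6, 4, -3]
Leading coefficient a_n = 2
Ratios |a_i/a_n|: 5/2, 3, 2, 3/2
Maximum ratio: 3
Cauchy's bound: |r| <= 1 + 3 = 4

Upper bound = 4


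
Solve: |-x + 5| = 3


An absolute value equation |expr| = 3 gives two cases:
Case 1: -x + 5 = 3
  -x = -2, so x = 2
Case 2: -x + 5 = -3
  -x = -8, so x = 8

x = 2, x = 8


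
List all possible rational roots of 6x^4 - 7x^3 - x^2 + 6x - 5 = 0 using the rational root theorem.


Rational root theorem: possible roots are ±p/q where:
  p divides the constant term (-5): p ∈ {1, 5}
  q divides the leading coefficient (6): q ∈ {1, 2, 3, 6}

All possible rational roots: -5, -5/2, -5/3, -1, -5/6, -1/2, -1/3, -1/6, 1/6, 1/3, 1/2, 5/6, 1, 5/3, 5/2, 5

-5, -5/2, -5/3, -1, -5/6, -1/2, -1/3, -1/6, 1/6, 1/3, 1/2, 5/6, 1, 5/3, 5/2, 5


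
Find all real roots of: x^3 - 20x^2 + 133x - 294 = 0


Let p(x) = x^3 - 20x^2 + 133x - 294. By the rational root theorem (leading coefficient 1), any rational root is an integer divisor of 294: try ±1, ±2, ... in turn.
Test x = 1: value = -180 ≠ 0.
Test x = -1: value = -448 ≠ 0.
Test x = 2: value = -100 ≠ 0.
Test x = -2: value = -648 ≠ 0.
Test x = 3: value = -48 ≠ 0.
Test x = -3: value = -900 ≠ 0.
Test x = 6: value = 0 ✓, so (x - 6) is a factor.
Synthetic division by (x - 6): bring down 1; 1(6) - 20 = -14; (-14)(6) + 133 = 49; 49(6) - 294 = 0 → quotient x^2 - 14x + 49, remainder 0.
Solve the quadratic x^2 - 14x + 49 = 0: discriminant = (-14)^2 - 4(1)(49) = 196 - 196 = 0.
Discriminant = 0, so a double root: x = 14/2 = 7.

x = 6, x = 7 (multiplicity 2)


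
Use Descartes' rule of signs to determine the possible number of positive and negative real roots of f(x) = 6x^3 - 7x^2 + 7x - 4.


Descartes' rule of signs:

For positive roots, count sign changes in f(x) = 6x^3 - 7x^2 + 7x - 4:
Signs of coefficients: +, -, +, -
Number of sign changes: 3
Possible positive real roots: 3, 1

For negative roots, examine f(-x) = -6x^3 - 7x^2 - 7x - 4:
Signs of coefficients: -, -, -, -
Number of sign changes: 0
Possible negative real roots: 0

Positive roots: 3 or 1; Negative roots: 0


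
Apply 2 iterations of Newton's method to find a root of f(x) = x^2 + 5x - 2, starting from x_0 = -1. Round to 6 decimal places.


Newton's method: x_(n+1) = x_n - f(x_n)/f'(x_n)
f(x) = x^2 + 5x - 2
f'(x) = 2x + 5

Iteration 1:
  f(-1.000000) = -6.000000
  f'(-1.000000) = 3.000000
  x_1 = -1.000000 - (-6.000000)/(3.000000) = 1.000000

Iteration 2:
  f(1.000000) = 4.000000
  f'(1.000000) = 7.000000
  x_2 = 1.000000 - (4.000000)/(7.000000) = 0.428571

x_2 = 0.428571


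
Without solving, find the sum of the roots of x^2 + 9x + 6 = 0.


By Vieta's formulas for ax^2 + bx + c = 0:
  Sum of roots = -b/a
  Product of roots = c/a

Here a = 1, b = 9, c = 6
Sum = -(9)/1 = -9
Product = 6/1 = 6

Sum = -9


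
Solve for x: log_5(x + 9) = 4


Convert to exponential form: x + 9 = 5^4 = 625
x = 625 - 9 = 616
Check: log_5(616 + 9) = log_5(625) = log_5(625) = 4 ✓

x = 616


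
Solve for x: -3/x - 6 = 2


Subtract -6 from both sides: -3/x = 8
Multiply both sides by x: -3 = 8 * x
Divide by 8: x = -3/8

x = -3/8


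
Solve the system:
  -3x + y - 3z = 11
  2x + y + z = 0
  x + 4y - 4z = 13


Using Cramer's rule. Expand each determinant along the first row.
D  = (-3)*[1*(-4) - 1*4] - 1*[2*(-4) - 1*1] + (-3)*[2*4 - 1*1]
  = (-3)*(-8) - 1*(-9) + (-3)*(7) = 12
Dx = 11*[1*(-4) - 1*4] - 1*[0*(-4) - 1*13] + (-3)*[0*4 - 1*13]
  = 11*(-8) - 1*(-13) + (-3)*(-13) = -36
Dy = (-3)*[0*(-4) - 1*13] - 11*[2*(-4) - 1*1] + (-3)*[2*13 - 0*1]
  = (-3)*(-13) - 11*(-9) + (-3)*(26) = 60
Dz = (-3)*[1*13 - 0*4] - 1*[2*13 - 0*1] + 11*[2*4 - 1*1]
  = (-3)*(13) - 1*(26) + 11*(7) = 12
x = Dx/D = -36/12 = -3, y = Dy/D = 60/12 = 5, z = Dz/D = 12/12 = 1
Check eq1: (-3)(-3) + (1)(5) + (-3)(1) = 11 = 11 ✓
Check eq2: (2)(-3) + (1)(5) + (1)(1) = 0 = 0 ✓
Check eq3: (1)(-3) + (4)(5) + (-4)(1) = 13 = 13 ✓

x = -3, y = 5, z = 1


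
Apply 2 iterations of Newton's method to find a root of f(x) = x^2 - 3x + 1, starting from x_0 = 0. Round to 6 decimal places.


Newton's method: x_(n+1) = x_n - f(x_n)/f'(x_n)
f(x) = x^2 - 3x + 1
f'(x) = 2x - 3

Iteration 1:
  f(0.000000) = 1.000000
  f'(0.000000) = -3.000000
  x_1 = 0.000000 - (1.000000)/(-3.000000) = 0.333333

Iteration 2:
  f(0.333333) = 0.111111
  f'(0.333333) = -2.333333
  x_2 = 0.333333 - (0.111111)/(-2.333333) = 0.380952

x_2 = 0.380952


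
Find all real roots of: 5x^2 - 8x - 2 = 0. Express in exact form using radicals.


Using the quadratic formula: x = (-b ± sqrt(b^2 - 4ac)) / (2a)
Here a = 5, b = -8, c = -2
Discriminant = b^2 - 4ac = (-8)^2 - 4(5)(-2) = 64 + 40 = 104
Since discriminant = 104 > 0, there are two real roots.
x = (8 ± 2*sqrt(26)) / 10
Simplifying: x = (4 ± sqrt(26)) / 5
Numerically: x ≈ 1.8198 or x ≈ -0.2198

x = (4 + sqrt(26)) / 5 or x = (4 - sqrt(26)) / 5


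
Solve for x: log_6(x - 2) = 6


Convert to exponential form: x - 2 = 6^6 = 46656
x = 46656 + 2 = 46658
Check: log_6(46658 - 2) = log_6(46656) = log_6(46656) = 6 ✓

x = 46658


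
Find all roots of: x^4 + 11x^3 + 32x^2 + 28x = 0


The constant term is 0, so x = 0 is a root. Factor out x:
  x^3 + 11x^2 + 32x + 28 = 0
Let p(x) = x^3 + 11x^2 + 32x + 28. By the rational root theorem (leading coefficient 1), any rational root is an integer divisor of 28: try ±1, ±2, ... in turn.
Test x = 1: value = 72 ≠ 0.
Test x = -1: value = 6 ≠ 0.
Test x = 2: value = 144 ≠ 0.
Test x = -2: value = 0 ✓, so (x + 2) is a factor.
Synthetic division by (x + 2): bring down 1; 1(-2) + 11 = 9; 9(-2) + 32 = 14; 14(-2) + 28 = 0 → quotient x^2 + 9x + 14, remainder 0.
Solve the quadratic x^2 + 9x + 14 = 0: discriminant = 9^2 - 4(1)(14) = 81 - 56 = 25.
sqrt(25) = 5, so x = (-9 ± 5)/2: x = -2 or x = -7.
Collecting all roots found:

x = -7, x = -2 (multiplicity 2), x = 0


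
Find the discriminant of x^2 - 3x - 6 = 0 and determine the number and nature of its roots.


For ax^2 + bx + c = 0, discriminant D = b^2 - 4ac
Here a = 1, b = -3, c = -6
D = (-3)^2 - 4(1)(-6) = 9 + 24 = 33

D = 33 > 0 but not a perfect square
The equation has 2 distinct real irrational roots.

Discriminant = 33, 2 distinct real irrational roots


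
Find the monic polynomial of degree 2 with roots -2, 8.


A monic polynomial with roots -2, 8 is:
p(x) = (x + 2)(x - 8)
After multiplying by (x + 2): x + 2
After multiplying by (x - 8): x^2 - 6x - 16

x^2 - 6x - 16


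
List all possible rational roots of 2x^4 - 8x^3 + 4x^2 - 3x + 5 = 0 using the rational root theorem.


Rational root theorem: possible roots are ±p/q where:
  p divides the constant term (5): p ∈ {1, 5}
  q divides the leading coefficient (2): q ∈ {1, 2}

All possible rational roots: -5, -5/2, -1, -1/2, 1/2, 1, 5/2, 5

-5, -5/2, -1, -1/2, 1/2, 1, 5/2, 5


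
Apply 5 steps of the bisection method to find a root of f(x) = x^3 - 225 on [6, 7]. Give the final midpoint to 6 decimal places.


f(x) = x^3 - 225
f(6) = -9 < 0
f(7) = 118 > 0

Step 1: midpoint = (6.000000 + 7.000000)/2 = 6.500000
  f(6.500000) = 49.625000
  f(mid) > 0, so root is in [6.000000, 6.500000]

Step 2: midpoint = (6.000000 + 6.500000)/2 = 6.250000
  f(6.250000) = 19.140625
  f(mid) > 0, so root is in [6.000000, 6.250000]

Step 3: midpoint = (6.000000 + 6.250000)/2 = 6.125000
  f(6.125000) = 4.783203
  f(mid) > 0, so root is in [6.000000, 6.125000]

Step 4: midpoint = (6.000000 + 6.125000)/2 = 6.062500
  f(6.062500) = -2.179443
  f(mid) < 0, so root is in [6.062500, 6.125000]

Step 5: midpoint = (6.062500 + 6.125000)/2 = 6.093750
  f(6.093750) = 1.284027
  f(mid) > 0, so root is in [6.062500, 6.093750]

midpoint = 6.093750


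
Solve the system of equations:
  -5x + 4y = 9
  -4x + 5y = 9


Using Cramer's rule:
Determinant D = (-5)(5) - (-4)(4) = -25 + 16 = -9
Dx = (9)(5) - (9)(4) = 45 - 36 = 9
Dy = (-5)(9) - (-4)(9) = -45 + 36 = -9
x = Dx/D = 9/-9 = -1
y = Dy/D = -9/-9 = 1

x = -1, y = 1


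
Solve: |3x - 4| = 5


An absolute value equation |expr| = 5 gives two cases:
Case 1: 3x - 4 = 5
  3x = 9, so x = 3
Case 2: 3x - 4 = -5
  3x = -1, so x = -1/3

x = -1/3, x = 3


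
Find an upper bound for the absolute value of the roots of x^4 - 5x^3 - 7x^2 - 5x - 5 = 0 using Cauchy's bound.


Cauchy's bound: all roots r satisfy |r| <= 1 + max(|a_i/a_n|) for i = 0,...,n-1
where a_n is the leading coefficient.

Coefficients: [1, -5, -7, -5, -5]
Leading coefficient a_n = 1
Ratios |a_i/a_n|: 5, 7, 5, 5
Maximum ratio: 7
Cauchy's bound: |r| <= 1 + 7 = 8

Upper bound = 8


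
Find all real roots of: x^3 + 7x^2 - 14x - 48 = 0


Let p(x) = x^3 + 7x^2 - 14x - 48. By the rational root theorem (leading coefficient 1), any rational root is an integer divisor of 48: try ±1, ±2, ... in turn.
Test x = 1: value = -54 ≠ 0.
Test x = -1: value = -28 ≠ 0.
Test x = 2: value = -40 ≠ 0.
Test x = -2: value = 0 ✓, so (x + 2) is a factor.
Synthetic division by (x + 2): bring down 1; 1(-2) + 7 = 5; 5(-2) - 14 = -24; (-24)(-2) - 48 = 0 → quotient x^2 + 5x - 24, remainder 0.
Solve the quadratic x^2 + 5x - 24 = 0: discriminant = 5^2 - 4(1)(-24) = 25 + 96 = 121.
sqrt(121) = 11, so x = (-5 ± 11)/2: x = 3 or x = -8.

x = -8, x = -2, x = 3


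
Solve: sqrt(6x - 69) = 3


Square both sides: 6x - 69 = 3^2 = 9
6x = 9 + 69 = 78
x = 13
Check: sqrt(6*13 - 69) = sqrt(9) = 3 ✓

x = 13


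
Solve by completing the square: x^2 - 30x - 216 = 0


Start: x^2 - 30x - 216 = 0
Move constant: x^2 - 30x = 216
Half of -30 is -15, squared is 225
Add 225 to both sides: x^2 - 30x + 225 = 441
(x - 15)^2 = 441
x - 15 = ±21
x = 15 + 21 = 36 or x = 15 - 21 = -6

x = -6, x = 36


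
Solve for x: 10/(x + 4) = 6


Multiply both sides by (x + 4): 10 = 6(x + 4)
Distribute: 10 = 6x + 24
6x = 10 - 24 = -14
x = -7/3

x = -7/3


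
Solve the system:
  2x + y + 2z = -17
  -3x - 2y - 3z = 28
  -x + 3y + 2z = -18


Using Cramer's rule. Expand each determinant along the first row.
D  = 2*[(-2)*2 - (-3)*3] - 1*[(-3)*2 - (-3)*(-1)] + 2*[(-3)*3 - (-2)*(-1)]
  = 2*(5) - 1*(-9) + 2*(-11) = -3
Dx = (-17)*[(-2)*2 - (-3)*3] - 1*[28*2 - (-3)*(-18)] + 2*[28*3 - (-2)*(-18)]
  = (-17)*(5) - 1*(2) + 2*(48) = 9
Dy = 2*[28*2 - (-3)*(-18)] - (-17)*[(-3)*2 - (-3)*(-1)] + 2*[(-3)*(-18) - 28*(-1)]
  = 2*(2) - (-17)*(-9) + 2*(82) = 15
Dz = 2*[(-2)*(-18) - 28*3] - 1*[(-3)*(-18) - 28*(-1)] + (-17)*[(-3)*3 - (-2)*(-1)]
  = 2*(-48) - 1*(82) + (-17)*(-11) = 9
x = Dx/D = 9/-3 = -3, y = Dy/D = 15/-3 = -5, z = Dz/D = 9/-3 = -3
Check eq1: (2)(-3) + (1)(-5) + (2)(-3) = -17 = -17 ✓
Check eq2: (-3)(-3) + (-2)(-5) + (-3)(-3) = 28 = 28 ✓
Check eq3: (-1)(-3) + (3)(-5) + (2)(-3) = -18 = -18 ✓

x = -3, y = -5, z = -3


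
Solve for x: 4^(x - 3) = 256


Express both sides with the same base.
256 = 4^4
Since the bases match, equate exponents: x - 3 = 4
So x = 4 - (-3) = 7

x = 7


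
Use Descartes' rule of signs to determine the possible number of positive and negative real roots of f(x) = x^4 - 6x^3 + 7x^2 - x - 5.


Descartes' rule of signs:

For positive roots, count sign changes in f(x) = x^4 - 6x^3 + 7x^2 - x - 5:
Signs of coefficients: +, -, +, -, -
Number of sign changes: 3
Possible positive real roots: 3, 1

For negative roots, examine f(-x) = x^4 + 6x^3 + 7x^2 + x - 5:
Signs of coefficients: +, +, +, +, -
Number of sign changes: 1
Possible negative real roots: 1

Positive roots: 3 or 1; Negative roots: 1


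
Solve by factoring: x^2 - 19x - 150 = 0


We need two numbers that multiply to -150 and add to -19.
Those numbers are 6 and -25 (since 6 * (-25) = -150 and 6 + (-25) = -19).
So x^2 - 19x - 150 = (x + 6)(x - 25) = 0
Setting each factor to zero: x = -6 or x = 25

x = -6, x = 25


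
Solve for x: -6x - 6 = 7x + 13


Starting with: -6x - 6 = 7x + 13
Move all x terms to left: (-6 - 7)x = 13 + 6
Simplify: -13x = 19
Divide both sides by -13: x = -19/13

x = -19/13


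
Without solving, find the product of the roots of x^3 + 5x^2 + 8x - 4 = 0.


By Vieta's formulas for x^3 + bx^2 + cx + d = 0:
  r1 + r2 + r3 = -b/a = -5
  r1*r2 + r1*r3 + r2*r3 = c/a = 8
  r1*r2*r3 = -d/a = 4


Product = 4


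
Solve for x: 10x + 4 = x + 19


Starting with: 10x + 4 = x + 19
Move all x terms to left: (10 - 1)x = 19 - 4
Simplify: 9x = 15
Divide both sides by 9: x = 5/3

x = 5/3


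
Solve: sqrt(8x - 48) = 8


Square both sides: 8x - 48 = 8^2 = 64
8x = 64 + 48 = 112
x = 14
Check: sqrt(8*14 - 48) = sqrt(64) = 8 ✓

x = 14


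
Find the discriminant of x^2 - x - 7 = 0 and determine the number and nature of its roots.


For ax^2 + bx + c = 0, discriminant D = b^2 - 4ac
Here a = 1, b = -1, c = -7
D = (-1)^2 - 4(1)(-7) = 1 + 28 = 29

D = 29 > 0 but not a perfect square
The equation has 2 distinct real irrational roots.

Discriminant = 29, 2 distinct real irrational roots


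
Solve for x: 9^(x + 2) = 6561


Express both sides with the same base.
6561 = 9^4
Since the bases match, equate exponents: x + 2 = 4
So x = 4 - (2) = 2

x = 2


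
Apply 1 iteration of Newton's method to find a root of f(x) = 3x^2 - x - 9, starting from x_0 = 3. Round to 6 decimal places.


Newton's method: x_(n+1) = x_n - f(x_n)/f'(x_n)
f(x) = 3x^2 - x - 9
f'(x) = 6x - 1

Iteration 1:
  f(3.000000) = 15.000000
  f'(3.000000) = 17.000000
  x_1 = 3.000000 - (15.000000)/(17.000000) = 2.117647

x_1 = 2.117647


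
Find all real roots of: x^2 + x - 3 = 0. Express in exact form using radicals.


Using the quadratic formula: x = (-b ± sqrt(b^2 - 4ac)) / (2a)
Here a = 1, b = 1, c = -3
Discriminant = b^2 - 4ac = 1^2 - 4(1)(-3) = 1 + 12 = 13
Since discriminant = 13 > 0, there are two real roots.
x = (-1 ± sqrt(13)) / 2
Numerically: x ≈ 1.3028 or x ≈ -2.3028

x = (-1 + sqrt(13)) / 2 or x = (-1 - sqrt(13)) / 2


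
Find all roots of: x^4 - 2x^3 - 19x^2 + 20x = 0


The constant term is 0, so x = 0 is a root. Factor out x:
  x^3 - 2x^2 - 19x + 20 = 0
Let p(x) = x^3 - 2x^2 - 19x + 20. By the rational root theorem (leading coefficient 1), any rational root is an integer divisor of 20: try ±1, ±2, ... in turn.
Test x = 1: value = 0 ✓, so (x - 1) is a factor.
Synthetic division by (x - 1): bring down 1; 1(1) - 2 = -1; (-1)(1) - 19 = -20; (-20)(1) + 20 = 0 → quotient x^2 - x - 20, remainder 0.
Solve the quadratic x^2 - x - 20 = 0: discriminant = (-1)^2 - 4(1)(-20) = 1 + 80 = 81.
sqrt(81) = 9, so x = (1 ± 9)/2: x = 5 or x = -4.
Collecting all roots found:

x = -4, x = 0, x = 1, x = 5


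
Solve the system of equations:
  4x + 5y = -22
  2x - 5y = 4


Using Cramer's rule:
Determinant D = (4)(-5) - (2)(5) = -20 - 10 = -30
Dx = (-22)(-5) - (4)(5) = 110 - 20 = 90
Dy = (4)(4) - (2)(-22) = 16 + 44 = 60
x = Dx/D = 90/-30 = -3
y = Dy/D = 60/-30 = -2

x = -3, y = -2


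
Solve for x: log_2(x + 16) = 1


Convert to exponential form: x + 16 = 2^1 = 2
x = 2 - 16 = -14
Check: log_2(-14 + 16) = log_2(2) = log_2(2) = 1 ✓

x = -14


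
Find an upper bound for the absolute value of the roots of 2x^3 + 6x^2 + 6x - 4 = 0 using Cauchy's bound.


Cauchy's bound: all roots r satisfy |r| <= 1 + max(|a_i/a_n|) for i = 0,...,n-1
where a_n is the leading coefficient.

Coefficients: [2, 6, 6, -4]
Leading coefficient a_n = 2
Ratios |a_i/a_n|: 3, 3, 2
Maximum ratio: 3
Cauchy's bound: |r| <= 1 + 3 = 4

Upper bound = 4


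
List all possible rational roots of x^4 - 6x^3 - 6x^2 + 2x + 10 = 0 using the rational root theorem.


Rational root theorem: possible roots are ±p/q where:
  p divides the constant term (10): p ∈ {1, 2, 5, 10}
  q divides the leading coefficient (1): q ∈ {1}

All possible rational roots: -10, -5, -2, -1, 1, 2, 5, 10

-10, -5, -2, -1, 1, 2, 5, 10


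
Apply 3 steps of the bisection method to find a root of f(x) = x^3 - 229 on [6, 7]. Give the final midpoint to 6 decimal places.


f(x) = x^3 - 229
f(6) = -13 < 0
f(7) = 114 > 0

Step 1: midpoint = (6.000000 + 7.000000)/2 = 6.500000
  f(6.500000) = 45.625000
  f(mid) > 0, so root is in [6.000000, 6.500000]

Step 2: midpoint = (6.000000 + 6.500000)/2 = 6.250000
  f(6.250000) = 15.140625
  f(mid) > 0, so root is in [6.000000, 6.250000]

Step 3: midpoint = (6.000000 + 6.250000)/2 = 6.125000
  f(6.125000) = 0.783203
  f(mid) > 0, so root is in [6.000000, 6.125000]

midpoint = 6.125000


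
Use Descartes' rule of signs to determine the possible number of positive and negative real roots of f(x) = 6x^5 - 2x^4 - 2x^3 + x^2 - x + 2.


Descartes' rule of signs:

For positive roots, count sign changes in f(x) = 6x^5 - 2x^4 - 2x^3 + x^2 - x + 2:
Signs of coefficients: +, -, -, +, -, +
Number of sign changes: 4
Possible positive real roots: 4, 2, 0

For negative roots, examine f(-x) = -6x^5 - 2x^4 + 2x^3 + x^2 + x + 2:
Signs of coefficients: -, -, +, +, +, +
Number of sign changes: 1
Possible negative real roots: 1

Positive roots: 4 or 2 or 0; Negative roots: 1


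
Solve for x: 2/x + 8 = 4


Subtract 8 from both sides: 2/x = -4
Multiply both sides by x: 2 = -4 * x
Divide by -4: x = -1/2

x = -1/2


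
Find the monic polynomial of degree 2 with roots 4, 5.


A monic polynomial with roots 4, 5 is:
p(x) = (x - 4)(x - 5)
After multiplying by (x - 4): x - 4
After multiplying by (x - 5): x^2 - 9x + 20

x^2 - 9x + 20
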